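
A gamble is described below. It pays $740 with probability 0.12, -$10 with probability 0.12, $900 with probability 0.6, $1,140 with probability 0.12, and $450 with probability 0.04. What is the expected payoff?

EV = 0.12 × 740 + 0.12 × (-10) + 0.6 × 900 + 0.12 × 1140 + 0.04 × 450 = 88.8 − 1.2 + 540 + 136.8 + 18 = 782.4

$782.40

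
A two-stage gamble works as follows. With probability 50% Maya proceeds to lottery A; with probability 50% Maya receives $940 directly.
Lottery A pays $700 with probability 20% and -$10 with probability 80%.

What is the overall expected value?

$536

EV(A) = 0.2 × 700 + 0.8 × (-10) = 140 − 8 = 132
Branch B: 940 (certain)
Overall = 0.5 × 132 + 0.5 × 940 = 66 + 470 = 536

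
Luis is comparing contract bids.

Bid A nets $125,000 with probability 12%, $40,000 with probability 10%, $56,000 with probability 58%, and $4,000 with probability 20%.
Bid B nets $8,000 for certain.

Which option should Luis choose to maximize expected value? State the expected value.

Bid A ($52,280)

Bid A = 0.12 × 125000 + 0.1 × 40000 + 0.58 × 56000 + 0.2 × 4000 = 15000 + 4000 + 32480 + 800 = 52280
Bid B: 8000 (certain)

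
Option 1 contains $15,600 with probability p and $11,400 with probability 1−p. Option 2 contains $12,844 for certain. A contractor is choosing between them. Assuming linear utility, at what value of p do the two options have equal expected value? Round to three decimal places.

p·15600 + (1−p)·11400 = 12844
4200p + 11400 = 12844
p = (12844 − 11400) / 4200

p = 0.344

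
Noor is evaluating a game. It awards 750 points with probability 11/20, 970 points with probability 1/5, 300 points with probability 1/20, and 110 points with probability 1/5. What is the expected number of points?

643.5 points

EV = 11/20 × 750 + 1/5 × 970 + 1/20 × 300 + 1/5 × 110 = 412.5 + 194 + 15 + 22 = 643.5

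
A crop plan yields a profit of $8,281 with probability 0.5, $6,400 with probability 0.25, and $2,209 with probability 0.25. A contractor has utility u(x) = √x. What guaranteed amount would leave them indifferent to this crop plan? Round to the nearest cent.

E[u] = 0.5·√8281 + 0.25·√6400 + 0.25·√2209 = 0.5·91 + 0.25·80 + 0.25·47 = 77.25
CE = (77.25)² = 5967.5625

$5,967.56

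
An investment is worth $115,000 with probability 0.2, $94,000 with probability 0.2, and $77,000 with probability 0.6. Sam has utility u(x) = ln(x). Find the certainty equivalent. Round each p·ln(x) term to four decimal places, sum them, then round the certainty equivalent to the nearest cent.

$86,820.67

E[u] = 0.2·ln(115000) + 0.2·ln(94000) + 0.6·ln(77000) = 2.3305 + 2.2902 + 6.7509 = 11.3716
CE = e^11.3716 ≈ 86820.67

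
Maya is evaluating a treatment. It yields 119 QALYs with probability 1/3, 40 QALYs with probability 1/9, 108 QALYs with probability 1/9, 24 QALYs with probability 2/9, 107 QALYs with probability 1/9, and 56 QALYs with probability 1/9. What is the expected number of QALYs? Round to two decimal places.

79.56 QALYs

EV = 1/3 × 119 + 1/9 × 40 + 1/9 × 108 + 2/9 × 24 + 1/9 × 107 + 1/9 × 56 = 39.6667 + 4.4444 + 12 + 5.3333 + 11.8889 + 6.2222 = 79.5556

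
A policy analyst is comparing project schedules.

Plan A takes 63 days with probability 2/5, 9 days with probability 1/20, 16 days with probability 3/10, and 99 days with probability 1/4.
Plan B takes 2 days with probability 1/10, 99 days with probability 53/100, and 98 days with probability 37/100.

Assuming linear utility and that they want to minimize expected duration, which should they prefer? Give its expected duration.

Plan A = 2/5 × 63 + 1/20 × 9 + 3/10 × 16 + 1/4 × 99 = 25.2 + 0.45 + 4.8 + 24.75 = 55.2
Plan B = 1/10 × 2 + 53/100 × 99 + 37/100 × 98 = 0.2 + 52.47 + 36.26 = 88.93

Plan A (55.2 days)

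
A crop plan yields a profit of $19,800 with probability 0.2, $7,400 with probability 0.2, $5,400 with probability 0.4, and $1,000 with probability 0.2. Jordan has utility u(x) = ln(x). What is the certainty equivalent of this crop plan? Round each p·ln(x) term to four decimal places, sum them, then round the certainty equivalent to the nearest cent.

$5,323.04

E[u] = 0.2·ln(19800) + 0.2·ln(7400) + 0.4·ln(5400) + 0.2·ln(1000) = 1.9787 + 1.7818 + 3.4377 + 1.3816 = 8.5798
CE = e^8.5798 ≈ 5323.04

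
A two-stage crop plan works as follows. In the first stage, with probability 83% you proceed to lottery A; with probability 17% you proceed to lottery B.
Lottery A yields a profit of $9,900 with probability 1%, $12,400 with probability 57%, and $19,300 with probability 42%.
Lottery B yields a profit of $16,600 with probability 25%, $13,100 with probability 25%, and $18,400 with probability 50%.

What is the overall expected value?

$15,502.84

EV(A) = 0.01 × 9900 + 0.57 × 12400 + 0.42 × 19300 = 99 + 7068 + 8106 = 15273
EV(B) = 0.25 × 16600 + 0.25 × 13100 + 0.5 × 18400 = 4150 + 3275 + 9200 = 16625
Overall = 0.83 × 15273 + 0.17 × 16625 = 12676.59 + 2826.25 = 15502.84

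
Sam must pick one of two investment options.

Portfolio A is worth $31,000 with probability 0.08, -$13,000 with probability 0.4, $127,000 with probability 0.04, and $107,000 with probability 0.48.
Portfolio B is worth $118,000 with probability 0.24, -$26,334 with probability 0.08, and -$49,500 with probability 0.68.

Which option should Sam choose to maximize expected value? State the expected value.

Portfolio A ($53,720)

Portfolio A = 0.08 × 31000 + 0.4 × (-13000) + 0.04 × 127000 + 0.48 × 107000 = 2480 − 5200 + 5080 + 51360 = 53720
Portfolio B = 0.24 × 118000 + 0.08 × (-26334) + 0.68 × (-49500) = 28320 − 2106.72 − 33660 = -7446.72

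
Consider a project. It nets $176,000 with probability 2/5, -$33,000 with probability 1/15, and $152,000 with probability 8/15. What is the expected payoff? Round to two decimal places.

$149,266.67

EV = 2/5 × 176000 + 1/15 × (-33000) + 8/15 × 152000 = 70400 − 2200 + 81066.6667 = 149266.6667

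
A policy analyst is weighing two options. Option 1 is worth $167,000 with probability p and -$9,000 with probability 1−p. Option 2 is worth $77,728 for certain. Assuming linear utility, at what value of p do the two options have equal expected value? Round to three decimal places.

p·167000 + (1−p)·(-9000) = 77728
176000p − 9000 = 77728
p = (77728 + 9000) / 176000

p = 0.493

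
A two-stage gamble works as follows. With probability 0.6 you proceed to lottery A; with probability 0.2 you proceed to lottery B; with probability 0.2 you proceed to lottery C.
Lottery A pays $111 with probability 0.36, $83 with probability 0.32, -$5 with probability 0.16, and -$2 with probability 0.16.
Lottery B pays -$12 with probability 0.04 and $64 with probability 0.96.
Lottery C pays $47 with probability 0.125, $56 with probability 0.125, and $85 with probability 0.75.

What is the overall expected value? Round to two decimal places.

$66.76

EV(A) = 0.36 × 111 + 0.32 × 83 + 0.16 × (-5) + 0.16 × (-2) = 39.96 + 26.56 − 0.8 − 0.32 = 65.4
EV(B) = 0.04 × (-12) + 0.96 × 64 = -0.48 + 61.44 = 60.96
EV(C) = 0.125 × 47 + 0.125 × 56 + 0.75 × 85 = 5.875 + 7 + 63.75 = 76.625
Overall = 0.6 × 65.4 + 0.2 × 60.96 + 0.2 × 76.625 = 39.24 + 12.192 + 15.325 = 66.757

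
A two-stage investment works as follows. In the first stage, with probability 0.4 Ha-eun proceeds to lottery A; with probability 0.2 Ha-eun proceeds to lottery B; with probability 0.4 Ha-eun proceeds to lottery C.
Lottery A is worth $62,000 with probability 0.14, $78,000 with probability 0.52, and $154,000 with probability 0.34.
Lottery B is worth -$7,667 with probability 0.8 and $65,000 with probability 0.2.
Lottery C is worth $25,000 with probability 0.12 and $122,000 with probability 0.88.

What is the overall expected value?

EV(A) = 0.14 × 62000 + 0.52 × 78000 + 0.34 × 154000 = 8680 + 40560 + 52360 = 101600
EV(B) = 0.8 × (-7667) + 0.2 × 65000 = -6133.6 + 13000 = 6866.4
EV(C) = 0.12 × 25000 + 0.88 × 122000 = 3000 + 107360 = 110360
Overall = 0.4 × 101600 + 0.2 × 6866.4 + 0.4 × 110360 = 40640 + 1373.28 + 44144 = 86157.28

$86,157.28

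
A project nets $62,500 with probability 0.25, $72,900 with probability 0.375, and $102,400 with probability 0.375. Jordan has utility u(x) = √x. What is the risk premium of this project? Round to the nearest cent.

$848.44

E[u] = 0.25·√62500 + 0.375·√72900 + 0.375·√102400 = 0.25·250 + 0.375·270 + 0.375·320 = 283.75
CE = (283.75)² = 80514.0625
Risk premium = EV − CE = 81362.5 − 80514.0625 = 848.4375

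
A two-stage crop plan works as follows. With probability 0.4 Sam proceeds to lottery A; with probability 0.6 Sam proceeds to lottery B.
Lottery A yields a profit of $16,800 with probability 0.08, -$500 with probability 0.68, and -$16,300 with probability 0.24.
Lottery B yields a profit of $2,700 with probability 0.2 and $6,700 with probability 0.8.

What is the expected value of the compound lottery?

EV(A) = 0.08 × 16800 + 0.68 × (-500) + 0.24 × (-16300) = 1344 − 340 − 3912 = -2908
EV(B) = 0.2 × 2700 + 0.8 × 6700 = 540 + 5360 = 5900
Overall = 0.4 × (-2908) + 0.6 × 5900 = -1163.2 + 3540 = 2376.8

$2,376.80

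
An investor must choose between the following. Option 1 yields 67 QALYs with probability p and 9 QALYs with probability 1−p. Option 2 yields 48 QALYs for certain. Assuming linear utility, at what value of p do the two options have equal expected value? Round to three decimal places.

p·67 + (1−p)·9 = 48
58p + 9 = 48
p = (48 − 9) / 58

p = 0.672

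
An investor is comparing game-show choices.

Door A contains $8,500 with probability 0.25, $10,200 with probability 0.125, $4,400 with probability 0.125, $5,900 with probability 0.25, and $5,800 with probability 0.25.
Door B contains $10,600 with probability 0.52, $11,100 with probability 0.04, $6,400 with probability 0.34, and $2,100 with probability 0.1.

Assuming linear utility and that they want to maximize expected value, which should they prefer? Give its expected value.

Door A = 0.25 × 8500 + 0.125 × 10200 + 0.125 × 4400 + 0.25 × 5900 + 0.25 × 5800 = 2125 + 1275 + 550 + 1475 + 1450 = 6875
Door B = 0.52 × 10600 + 0.04 × 11100 + 0.34 × 6400 + 0.1 × 2100 = 5512 + 444 + 2176 + 210 = 8342

Door B ($8,342)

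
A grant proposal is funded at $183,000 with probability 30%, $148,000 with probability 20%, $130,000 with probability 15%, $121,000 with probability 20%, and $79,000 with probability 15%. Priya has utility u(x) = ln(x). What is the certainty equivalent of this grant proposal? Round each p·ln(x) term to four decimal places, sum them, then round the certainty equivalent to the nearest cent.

E[u] = 0.3·ln(183000) + 0.2·ln(148000) + 0.15·ln(130000) + 0.2·ln(121000) + 0.15·ln(79000) = 3.6352 + 2.3810 + 1.7663 + 2.3407 + 1.6916 = 11.8148
CE = e^11.8148 ≈ 135239.15

$135,239.15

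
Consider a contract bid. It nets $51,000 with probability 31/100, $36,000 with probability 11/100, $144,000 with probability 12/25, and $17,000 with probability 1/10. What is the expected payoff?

EV = 31/100 × 51000 + 11/100 × 36000 + 12/25 × 144000 + 1/10 × 17000 = 15810 + 3960 + 69120 + 1700 = 90590

$90,590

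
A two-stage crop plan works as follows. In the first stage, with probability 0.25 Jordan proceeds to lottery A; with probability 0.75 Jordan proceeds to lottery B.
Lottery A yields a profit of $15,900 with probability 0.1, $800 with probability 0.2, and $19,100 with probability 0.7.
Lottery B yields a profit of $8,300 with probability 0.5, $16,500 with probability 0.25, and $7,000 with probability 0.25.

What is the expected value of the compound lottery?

$11,298.75

EV(A) = 0.1 × 15900 + 0.2 × 800 + 0.7 × 19100 = 1590 + 160 + 13370 = 15120
EV(B) = 0.5 × 8300 + 0.25 × 16500 + 0.25 × 7000 = 4150 + 4125 + 1750 = 10025
Overall = 0.25 × 15120 + 0.75 × 10025 = 3780 + 7518.75 = 11298.75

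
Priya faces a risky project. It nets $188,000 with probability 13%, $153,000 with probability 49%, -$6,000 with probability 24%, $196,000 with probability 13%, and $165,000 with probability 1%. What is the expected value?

EV = 0.13 × 188000 + 0.49 × 153000 + 0.24 × (-6000) + 0.13 × 196000 + 0.01 × 165000 = 24440 + 74970 − 1440 + 25480 + 1650 = 125100

$125,100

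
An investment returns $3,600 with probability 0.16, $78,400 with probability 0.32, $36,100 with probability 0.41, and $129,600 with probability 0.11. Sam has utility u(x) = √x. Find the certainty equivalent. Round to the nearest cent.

$46,958.89

E[u] = 0.16·√3600 + 0.32·√78400 + 0.41·√36100 + 0.11·√129600 = 0.16·60 + 0.32·280 + 0.41·190 + 0.11·360 = 216.7
CE = (216.7)² = 46958.89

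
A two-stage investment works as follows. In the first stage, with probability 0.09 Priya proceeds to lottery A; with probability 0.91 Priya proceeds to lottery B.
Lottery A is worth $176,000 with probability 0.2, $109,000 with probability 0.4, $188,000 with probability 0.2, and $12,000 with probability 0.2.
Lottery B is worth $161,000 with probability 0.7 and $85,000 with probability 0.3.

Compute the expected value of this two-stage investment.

EV(A) = 0.2 × 176000 + 0.4 × 109000 + 0.2 × 188000 + 0.2 × 12000 = 35200 + 43600 + 37600 + 2400 = 118800
EV(B) = 0.7 × 161000 + 0.3 × 85000 = 112700 + 25500 = 138200
Overall = 0.09 × 118800 + 0.91 × 138200 = 10692 + 125762 = 136454

$136,454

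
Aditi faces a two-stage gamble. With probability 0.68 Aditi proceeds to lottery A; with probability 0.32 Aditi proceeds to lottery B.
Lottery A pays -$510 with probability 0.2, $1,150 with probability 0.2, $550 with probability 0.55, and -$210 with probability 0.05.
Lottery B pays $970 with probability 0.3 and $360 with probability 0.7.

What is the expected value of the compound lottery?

$459.36

EV(A) = 0.2 × (-510) + 0.2 × 1150 + 0.55 × 550 + 0.05 × (-210) = -102 + 230 + 302.5 − 10.5 = 420
EV(B) = 0.3 × 970 + 0.7 × 360 = 291 + 252 = 543
Overall = 0.68 × 420 + 0.32 × 543 = 285.6 + 173.76 = 459.36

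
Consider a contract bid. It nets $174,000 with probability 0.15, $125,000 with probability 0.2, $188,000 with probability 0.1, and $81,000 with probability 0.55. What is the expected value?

EV = 0.15 × 174000 + 0.2 × 125000 + 0.1 × 188000 + 0.55 × 81000 = 26100 + 25000 + 18800 + 44550 = 114450

$114,450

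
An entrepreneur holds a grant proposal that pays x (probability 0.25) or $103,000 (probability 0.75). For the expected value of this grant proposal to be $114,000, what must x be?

0.25·x + 0.75·103000 = 114000
0.25·x = 114000 − 77250 = 36750
x = 36750 / 0.25 = 147000

x = $147,000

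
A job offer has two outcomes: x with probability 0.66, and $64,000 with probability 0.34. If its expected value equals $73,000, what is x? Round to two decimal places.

0.66·x + 0.34·64000 = 73000
0.66·x = 73000 − 21760 = 51240
x = 51240 / 0.66 = 77636.3636

x = $77,636.36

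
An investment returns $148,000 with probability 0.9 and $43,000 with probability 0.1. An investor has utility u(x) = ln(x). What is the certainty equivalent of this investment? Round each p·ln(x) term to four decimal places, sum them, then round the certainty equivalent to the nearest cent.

E[u] = 0.9·ln(148000) + 0.1·ln(43000) = 10.7145 + 1.0669 = 11.7814
CE = e^11.7814 ≈ 130796.77

$130,796.77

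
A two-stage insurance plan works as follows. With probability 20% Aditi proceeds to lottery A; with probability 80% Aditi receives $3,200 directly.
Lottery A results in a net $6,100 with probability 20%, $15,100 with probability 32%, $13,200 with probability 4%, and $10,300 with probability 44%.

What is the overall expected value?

$4,782.40

EV(A) = 0.2 × 6100 + 0.32 × 15100 + 0.04 × 13200 + 0.44 × 10300 = 1220 + 4832 + 528 + 4532 = 11112
Branch B: 3200 (certain)
Overall = 0.2 × 11112 + 0.8 × 3200 = 2222.4 + 2560 = 4782.4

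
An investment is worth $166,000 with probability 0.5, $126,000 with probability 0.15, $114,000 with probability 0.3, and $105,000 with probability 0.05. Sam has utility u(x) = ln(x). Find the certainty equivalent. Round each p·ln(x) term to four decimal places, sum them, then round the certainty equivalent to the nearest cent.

$139,079.36

E[u] = 0.5·ln(166000) + 0.15·ln(126000) + 0.3·ln(114000) + 0.05·ln(105000) = 6.0099 + 1.7616 + 3.4932 + 0.5781 = 11.8428
CE = e^11.8428 ≈ 139079.36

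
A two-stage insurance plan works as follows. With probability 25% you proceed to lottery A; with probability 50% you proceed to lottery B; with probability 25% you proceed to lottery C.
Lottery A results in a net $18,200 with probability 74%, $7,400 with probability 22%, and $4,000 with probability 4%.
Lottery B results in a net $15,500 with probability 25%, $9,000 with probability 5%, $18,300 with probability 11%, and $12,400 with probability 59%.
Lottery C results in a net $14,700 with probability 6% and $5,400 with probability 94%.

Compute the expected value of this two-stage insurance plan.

EV(A) = 0.74 × 18200 + 0.22 × 7400 + 0.04 × 4000 = 13468 + 1628 + 160 = 15256
EV(B) = 0.25 × 15500 + 0.05 × 9000 + 0.11 × 18300 + 0.59 × 12400 = 3875 + 450 + 2013 + 7316 = 13654
EV(C) = 0.06 × 14700 + 0.94 × 5400 = 882 + 5076 = 5958
Overall = 0.25 × 15256 + 0.5 × 13654 + 0.25 × 5958 = 3814 + 6827 + 1489.5 = 12130.5

$12,130.50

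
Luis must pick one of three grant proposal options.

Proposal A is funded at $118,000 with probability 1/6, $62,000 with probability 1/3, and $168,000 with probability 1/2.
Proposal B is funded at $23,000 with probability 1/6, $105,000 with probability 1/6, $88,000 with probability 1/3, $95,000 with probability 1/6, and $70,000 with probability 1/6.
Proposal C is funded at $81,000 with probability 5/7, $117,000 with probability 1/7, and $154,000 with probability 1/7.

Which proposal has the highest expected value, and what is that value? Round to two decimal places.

Proposal A = 1/6 × 118000 + 1/3 × 62000 + 1/2 × 168000 = 19666.6667 + 20666.6667 + 84000 = 124333.3333
Proposal B = 1/6 × 23000 + 1/6 × 105000 + 1/3 × 88000 + 1/6 × 95000 + 1/6 × 70000 = 3833.3333 + 17500 + 29333.3333 + 15833.3333 + 11666.6667 = 78166.6667
Proposal C = 5/7 × 81000 + 1/7 × 117000 + 1/7 × 154000 = 57857.1429 + 16714.2857 + 22000 = 96571.4286

Proposal A ($124,333.33)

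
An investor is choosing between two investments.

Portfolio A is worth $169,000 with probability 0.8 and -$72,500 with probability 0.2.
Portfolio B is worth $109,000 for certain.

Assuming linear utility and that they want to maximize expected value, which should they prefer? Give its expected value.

Portfolio A ($120,700)

Portfolio A = 0.8 × 169000 + 0.2 × (-72500) = 135200 − 14500 = 120700
Portfolio B: 109000 (certain)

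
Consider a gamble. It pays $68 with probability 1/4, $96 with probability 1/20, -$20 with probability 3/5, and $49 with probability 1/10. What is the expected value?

$14.70

EV = 1/4 × 68 + 1/20 × 96 + 3/5 × (-20) + 1/10 × 49 = 17 + 4.8 − 12 + 4.9 = 14.7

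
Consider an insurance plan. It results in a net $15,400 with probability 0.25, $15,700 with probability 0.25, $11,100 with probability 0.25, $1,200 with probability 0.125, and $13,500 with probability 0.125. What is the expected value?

$12,387.50

EV = 0.25 × 15400 + 0.25 × 15700 + 0.25 × 11100 + 0.125 × 1200 + 0.125 × 13500 = 3850 + 3925 + 2775 + 150 + 1687.5 = 12387.5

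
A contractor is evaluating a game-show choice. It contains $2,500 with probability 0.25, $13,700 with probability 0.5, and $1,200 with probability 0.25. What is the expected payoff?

$7,775

EV = 0.25 × 2500 + 0.5 × 13700 + 0.25 × 1200 = 625 + 6850 + 300 = 7775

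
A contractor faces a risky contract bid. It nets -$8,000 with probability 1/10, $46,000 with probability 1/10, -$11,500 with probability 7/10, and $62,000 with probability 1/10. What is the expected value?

$1,950

EV = 1/10 × (-8000) + 1/10 × 46000 + 7/10 × (-11500) + 1/10 × 62000 = -800 + 4600 − 8050 + 6200 = 1950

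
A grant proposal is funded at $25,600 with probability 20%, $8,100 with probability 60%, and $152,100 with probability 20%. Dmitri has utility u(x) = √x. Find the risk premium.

E[u] = 0.2·√25600 + 0.6·√8100 + 0.2·√152100 = 0.2·160 + 0.6·90 + 0.2·390 = 164
CE = (164)² = 26896
Risk premium = EV − CE = 40400 − 26896 = 13504

$13,504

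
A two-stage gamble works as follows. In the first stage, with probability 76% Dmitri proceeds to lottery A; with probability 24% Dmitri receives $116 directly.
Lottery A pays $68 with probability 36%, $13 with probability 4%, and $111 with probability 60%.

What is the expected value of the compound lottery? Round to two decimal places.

EV(A) = 0.36 × 68 + 0.04 × 13 + 0.6 × 111 = 24.48 + 0.52 + 66.6 = 91.6
Branch B: 116 (certain)
Overall = 0.76 × 91.6 + 0.24 × 116 = 69.616 + 27.84 = 97.456

$97.46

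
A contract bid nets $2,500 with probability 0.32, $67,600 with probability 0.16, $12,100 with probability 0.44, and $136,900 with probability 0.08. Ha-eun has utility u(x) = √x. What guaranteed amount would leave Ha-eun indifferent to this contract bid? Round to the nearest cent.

$18,387.36

E[u] = 0.32·√2500 + 0.16·√67600 + 0.44·√12100 + 0.08·√136900 = 0.32·50 + 0.16·260 + 0.44·110 + 0.08·370 = 135.6
CE = (135.6)² = 18387.36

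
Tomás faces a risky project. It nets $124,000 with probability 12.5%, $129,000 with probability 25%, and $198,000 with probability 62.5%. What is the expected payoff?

EV = 0.125 × 124000 + 0.25 × 129000 + 0.625 × 198000 = 15500 + 32250 + 123750 = 171500

$171,500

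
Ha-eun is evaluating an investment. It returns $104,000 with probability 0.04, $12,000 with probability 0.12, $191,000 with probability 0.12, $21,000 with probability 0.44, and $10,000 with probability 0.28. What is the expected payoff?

$40,560

EV = 0.04 × 104000 + 0.12 × 12000 + 0.12 × 191000 + 0.44 × 21000 + 0.28 × 10000 = 4160 + 1440 + 22920 + 9240 + 2800 = 40560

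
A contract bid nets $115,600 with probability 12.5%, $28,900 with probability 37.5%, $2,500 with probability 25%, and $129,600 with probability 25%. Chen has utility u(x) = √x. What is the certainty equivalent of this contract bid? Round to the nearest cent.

$43,576.56

E[u] = 0.125·√115600 + 0.375·√28900 + 0.25·√2500 + 0.25·√129600 = 0.125·340 + 0.375·170 + 0.25·50 + 0.25·360 = 208.75
CE = (208.75)² = 43576.5625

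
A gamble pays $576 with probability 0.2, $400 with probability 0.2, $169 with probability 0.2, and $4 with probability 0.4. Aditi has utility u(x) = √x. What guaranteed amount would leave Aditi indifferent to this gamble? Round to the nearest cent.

$148.84

E[u] = 0.2·√576 + 0.2·√400 + 0.2·√169 + 0.4·√4 = 0.2·24 + 0.2·20 + 0.2·13 + 0.4·2 = 12.2
CE = (12.2)² = 148.84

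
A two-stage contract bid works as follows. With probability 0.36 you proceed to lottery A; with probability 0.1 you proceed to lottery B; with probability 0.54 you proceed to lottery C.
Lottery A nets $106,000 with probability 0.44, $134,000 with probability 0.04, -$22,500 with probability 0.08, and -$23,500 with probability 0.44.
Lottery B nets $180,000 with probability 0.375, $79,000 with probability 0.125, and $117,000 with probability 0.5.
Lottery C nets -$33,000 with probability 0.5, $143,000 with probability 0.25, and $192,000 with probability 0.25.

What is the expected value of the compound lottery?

$64,252.10

EV(A) = 0.44 × 106000 + 0.04 × 134000 + 0.08 × (-22500) + 0.44 × (-23500) = 46640 + 5360 − 1800 − 10340 = 39860
EV(B) = 0.375 × 180000 + 0.125 × 79000 + 0.5 × 117000 = 67500 + 9875 + 58500 = 135875
EV(C) = 0.5 × (-33000) + 0.25 × 143000 + 0.25 × 192000 = -16500 + 35750 + 48000 = 67250
Overall = 0.36 × 39860 + 0.1 × 135875 + 0.54 × 67250 = 14349.6 + 13587.5 + 36315 = 64252.1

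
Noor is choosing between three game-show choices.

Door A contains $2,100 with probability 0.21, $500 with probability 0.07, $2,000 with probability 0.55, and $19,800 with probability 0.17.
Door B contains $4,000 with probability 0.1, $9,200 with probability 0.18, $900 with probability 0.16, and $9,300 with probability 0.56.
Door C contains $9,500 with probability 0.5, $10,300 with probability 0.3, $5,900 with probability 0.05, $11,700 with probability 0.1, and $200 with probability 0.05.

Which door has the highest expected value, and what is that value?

Door C ($9,315)

Door A = 0.21 × 2100 + 0.07 × 500 + 0.55 × 2000 + 0.17 × 19800 = 441 + 35 + 1100 + 3366 = 4942
Door B = 0.1 × 4000 + 0.18 × 9200 + 0.16 × 900 + 0.56 × 9300 = 400 + 1656 + 144 + 5208 = 7408
Door C = 0.5 × 9500 + 0.3 × 10300 + 0.05 × 5900 + 0.1 × 11700 + 0.05 × 200 = 4750 + 3090 + 295 + 1170 + 10 = 9315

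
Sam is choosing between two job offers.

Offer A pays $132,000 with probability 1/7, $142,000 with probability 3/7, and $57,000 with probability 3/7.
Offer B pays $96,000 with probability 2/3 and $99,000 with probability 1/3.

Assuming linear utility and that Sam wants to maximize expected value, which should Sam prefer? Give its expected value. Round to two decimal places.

Offer A = 1/7 × 132000 + 3/7 × 142000 + 3/7 × 57000 = 18857.1429 + 60857.1429 + 24428.5714 = 104142.8571
Offer B = 2/3 × 96000 + 1/3 × 99000 = 64000 + 33000 = 97000

Offer A ($104,142.86)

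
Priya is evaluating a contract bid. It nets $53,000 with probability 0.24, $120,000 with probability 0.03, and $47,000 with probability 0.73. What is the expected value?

$50,630

EV = 0.24 × 53000 + 0.03 × 120000 + 0.73 × 47000 = 12720 + 3600 + 34310 = 50630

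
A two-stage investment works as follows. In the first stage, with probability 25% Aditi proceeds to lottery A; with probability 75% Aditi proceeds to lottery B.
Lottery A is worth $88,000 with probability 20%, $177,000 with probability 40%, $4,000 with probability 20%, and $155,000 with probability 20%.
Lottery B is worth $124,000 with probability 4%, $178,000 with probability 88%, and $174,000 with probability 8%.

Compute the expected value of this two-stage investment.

$161,690

EV(A) = 0.2 × 88000 + 0.4 × 177000 + 0.2 × 4000 + 0.2 × 155000 = 17600 + 70800 + 800 + 31000 = 120200
EV(B) = 0.04 × 124000 + 0.88 × 178000 + 0.08 × 174000 = 4960 + 156640 + 13920 = 175520
Overall = 0.25 × 120200 + 0.75 × 175520 = 30050 + 131640 = 161690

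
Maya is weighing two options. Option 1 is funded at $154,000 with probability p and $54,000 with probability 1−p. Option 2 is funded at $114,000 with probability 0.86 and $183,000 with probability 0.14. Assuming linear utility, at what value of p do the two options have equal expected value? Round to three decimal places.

p = 0.697

EV(Option 2) = 0.86 × 114000 + 0.14 × 183000 = 98040 + 25620 = 123660
p·154000 + (1−p)·54000 = 123660
100000p + 54000 = 123660
p = (123660 − 54000) / 100000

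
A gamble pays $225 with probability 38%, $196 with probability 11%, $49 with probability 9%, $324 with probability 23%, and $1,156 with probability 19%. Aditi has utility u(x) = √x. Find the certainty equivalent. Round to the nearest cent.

$341.14

E[u] = 0.38·√225 + 0.11·√196 + 0.09·√49 + 0.23·√324 + 0.19·√1156 = 0.38·15 + 0.11·14 + 0.09·7 + 0.23·18 + 0.19·34 = 18.47
CE = (18.47)² = 341.1409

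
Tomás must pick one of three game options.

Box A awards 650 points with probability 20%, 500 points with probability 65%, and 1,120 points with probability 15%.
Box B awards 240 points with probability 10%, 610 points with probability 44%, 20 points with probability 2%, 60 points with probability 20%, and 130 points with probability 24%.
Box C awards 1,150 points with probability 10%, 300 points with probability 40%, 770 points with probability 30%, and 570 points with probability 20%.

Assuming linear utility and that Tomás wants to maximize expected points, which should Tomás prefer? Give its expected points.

Box A (623 points)

Box A = 0.2 × 650 + 0.65 × 500 + 0.15 × 1120 = 130 + 325 + 168 = 623
Box B = 0.1 × 240 + 0.44 × 610 + 0.02 × 20 + 0.2 × 60 + 0.24 × 130 = 24 + 268.4 + 0.4 + 12 + 31.2 = 336
Box C = 0.1 × 1150 + 0.4 × 300 + 0.3 × 770 + 0.2 × 570 = 115 + 120 + 231 + 114 = 580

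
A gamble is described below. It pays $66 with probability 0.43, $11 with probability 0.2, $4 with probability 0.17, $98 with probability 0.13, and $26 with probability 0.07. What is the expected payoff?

EV = 0.43 × 66 + 0.2 × 11 + 0.17 × 4 + 0.13 × 98 + 0.07 × 26 = 28.38 + 2.2 + 0.68 + 12.74 + 1.82 = 45.82

$45.82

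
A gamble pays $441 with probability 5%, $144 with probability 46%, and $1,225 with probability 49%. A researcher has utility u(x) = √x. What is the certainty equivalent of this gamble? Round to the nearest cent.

$562.64

E[u] = 0.05·√441 + 0.46·√144 + 0.49·√1225 = 0.05·21 + 0.46·12 + 0.49·35 = 23.72
CE = (23.72)² = 562.6384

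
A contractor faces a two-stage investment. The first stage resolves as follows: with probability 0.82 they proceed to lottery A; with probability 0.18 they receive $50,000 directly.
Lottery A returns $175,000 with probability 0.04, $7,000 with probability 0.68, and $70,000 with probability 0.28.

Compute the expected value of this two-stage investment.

$34,715.20

EV(A) = 0.04 × 175000 + 0.68 × 7000 + 0.28 × 70000 = 7000 + 4760 + 19600 = 31360
Branch B: 50000 (certain)
Overall = 0.82 × 31360 + 0.18 × 50000 = 25715.2 + 9000 = 34715.2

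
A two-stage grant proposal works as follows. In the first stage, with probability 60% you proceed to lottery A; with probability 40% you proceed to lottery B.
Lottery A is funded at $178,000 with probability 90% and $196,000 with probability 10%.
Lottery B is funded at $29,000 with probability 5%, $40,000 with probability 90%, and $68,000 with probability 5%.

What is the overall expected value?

EV(A) = 0.9 × 178000 + 0.1 × 196000 = 160200 + 19600 = 179800
EV(B) = 0.05 × 29000 + 0.9 × 40000 + 0.05 × 68000 = 1450 + 36000 + 3400 = 40850
Overall = 0.6 × 179800 + 0.4 × 40850 = 107880 + 16340 = 124220

$124,220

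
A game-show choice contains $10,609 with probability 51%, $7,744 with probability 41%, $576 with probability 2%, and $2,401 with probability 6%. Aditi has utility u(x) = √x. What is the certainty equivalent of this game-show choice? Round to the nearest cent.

$8,469.52

E[u] = 0.51·√10609 + 0.41·√7744 + 0.02·√576 + 0.06·√2401 = 0.51·103 + 0.41·88 + 0.02·24 + 0.06·49 = 92.03
CE = (92.03)² = 8469.5209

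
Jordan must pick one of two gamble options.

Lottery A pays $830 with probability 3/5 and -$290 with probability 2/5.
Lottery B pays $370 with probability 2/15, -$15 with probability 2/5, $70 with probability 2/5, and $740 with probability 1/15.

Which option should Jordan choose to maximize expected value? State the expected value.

Lottery A ($382)

Lottery A = 3/5 × 830 + 2/5 × (-290) = 498 − 116 = 382
Lottery B = 2/15 × 370 + 2/5 × (-15) + 2/5 × 70 + 1/15 × 740 = 49.3333 − 6 + 28 + 49.3333 = 120.6667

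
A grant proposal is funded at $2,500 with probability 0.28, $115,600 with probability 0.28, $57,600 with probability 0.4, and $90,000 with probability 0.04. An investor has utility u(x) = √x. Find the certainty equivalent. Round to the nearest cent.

E[u] = 0.28·√2500 + 0.28·√115600 + 0.4·√57600 + 0.04·√90000 = 0.28·50 + 0.28·340 + 0.4·240 + 0.04·300 = 217.2
CE = (217.2)² = 47175.84

$47,175.84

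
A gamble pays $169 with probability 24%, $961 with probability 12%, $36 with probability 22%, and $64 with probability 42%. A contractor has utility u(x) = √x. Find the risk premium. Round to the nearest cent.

$57.97

E[u] = 0.24·√169 + 0.12·√961 + 0.22·√36 + 0.42·√64 = 0.24·13 + 0.12·31 + 0.22·6 + 0.42·8 = 11.52
CE = (11.52)² = 132.7104
Risk premium = EV − CE = 190.68 − 132.7104 = 57.9696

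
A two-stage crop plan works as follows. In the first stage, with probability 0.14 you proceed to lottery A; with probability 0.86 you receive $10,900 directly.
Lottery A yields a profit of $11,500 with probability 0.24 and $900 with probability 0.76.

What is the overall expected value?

$9,856.16

EV(A) = 0.24 × 11500 + 0.76 × 900 = 2760 + 684 = 3444
Branch B: 10900 (certain)
Overall = 0.14 × 3444 + 0.86 × 10900 = 482.16 + 9374 = 9856.16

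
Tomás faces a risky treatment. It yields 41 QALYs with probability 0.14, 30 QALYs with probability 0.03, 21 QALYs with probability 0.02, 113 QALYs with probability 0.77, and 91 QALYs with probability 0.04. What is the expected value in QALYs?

EV = 0.14 × 41 + 0.03 × 30 + 0.02 × 21 + 0.77 × 113 + 0.04 × 91 = 5.74 + 0.9 + 0.42 + 87.01 + 3.64 = 97.71

97.71 QALYs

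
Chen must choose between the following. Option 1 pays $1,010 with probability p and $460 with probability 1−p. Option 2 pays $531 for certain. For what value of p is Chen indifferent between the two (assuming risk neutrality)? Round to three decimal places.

p·1010 + (1−p)·460 = 531
550p + 460 = 531
p = (531 − 460) / 550

p = 0.129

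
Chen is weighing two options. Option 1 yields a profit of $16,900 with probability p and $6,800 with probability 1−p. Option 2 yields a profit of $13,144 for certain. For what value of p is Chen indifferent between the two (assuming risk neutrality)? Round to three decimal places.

p = 0.628

p·16900 + (1−p)·6800 = 13144
10100p + 6800 = 13144
p = (13144 − 6800) / 10100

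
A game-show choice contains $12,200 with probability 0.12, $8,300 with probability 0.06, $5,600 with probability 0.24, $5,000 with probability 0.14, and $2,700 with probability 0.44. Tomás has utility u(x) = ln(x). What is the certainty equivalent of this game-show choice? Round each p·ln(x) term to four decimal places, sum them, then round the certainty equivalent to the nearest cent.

E[u] = 0.12·ln(12200) + 0.06·ln(8300) + 0.24·ln(5600) + 0.14·ln(5000) + 0.44·ln(2700) = 1.1291 + 0.5414 + 2.0713 + 1.1924 + 3.4764 = 8.4106
CE = e^8.4106 ≈ 4494.46

$4,494.46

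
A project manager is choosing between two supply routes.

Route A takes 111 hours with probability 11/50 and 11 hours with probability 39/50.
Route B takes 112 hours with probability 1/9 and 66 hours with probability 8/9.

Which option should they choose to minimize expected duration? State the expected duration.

Route A = 11/50 × 111 + 39/50 × 11 = 24.42 + 8.58 = 33
Route B = 1/9 × 112 + 8/9 × 66 = 12.4444 + 58.6667 = 71.1111

Route A (33 hours)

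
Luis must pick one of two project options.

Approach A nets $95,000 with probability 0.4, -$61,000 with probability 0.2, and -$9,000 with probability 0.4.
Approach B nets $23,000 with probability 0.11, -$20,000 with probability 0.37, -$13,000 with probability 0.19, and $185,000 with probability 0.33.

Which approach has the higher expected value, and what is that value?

Approach A = 0.4 × 95000 + 0.2 × (-61000) + 0.4 × (-9000) = 38000 − 12200 − 3600 = 22200
Approach B = 0.11 × 23000 + 0.37 × (-20000) + 0.19 × (-13000) + 0.33 × 185000 = 2530 − 7400 − 2470 + 61050 = 53710

Approach B ($53,710)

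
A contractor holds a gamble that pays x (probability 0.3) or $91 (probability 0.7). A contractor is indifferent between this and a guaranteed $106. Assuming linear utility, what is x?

0.3·x + 0.7·91 = 106
0.3·x = 106 − 63.7 = 42.3
x = 42.3 / 0.3 = 141

x = $141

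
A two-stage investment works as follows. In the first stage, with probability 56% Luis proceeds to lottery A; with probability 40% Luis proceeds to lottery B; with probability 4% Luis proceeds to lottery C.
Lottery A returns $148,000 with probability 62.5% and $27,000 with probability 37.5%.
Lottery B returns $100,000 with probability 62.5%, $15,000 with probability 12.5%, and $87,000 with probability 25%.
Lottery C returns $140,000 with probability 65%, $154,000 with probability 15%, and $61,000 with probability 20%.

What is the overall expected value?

EV(A) = 0.625 × 148000 + 0.375 × 27000 = 92500 + 10125 = 102625
EV(B) = 0.625 × 100000 + 0.125 × 15000 + 0.25 × 87000 = 62500 + 1875 + 21750 = 86125
EV(C) = 0.65 × 140000 + 0.15 × 154000 + 0.2 × 61000 = 91000 + 23100 + 12200 = 126300
Overall = 0.56 × 102625 + 0.4 × 86125 + 0.04 × 126300 = 57470 + 34450 + 5052 = 96972

$96,972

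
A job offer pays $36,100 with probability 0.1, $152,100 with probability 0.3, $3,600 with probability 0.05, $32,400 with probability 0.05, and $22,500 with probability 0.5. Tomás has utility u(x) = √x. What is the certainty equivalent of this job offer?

$49,729

E[u] = 0.1·√36100 + 0.3·√152100 + 0.05·√3600 + 0.05·√32400 + 0.5·√22500 = 0.1·190 + 0.3·390 + 0.05·60 + 0.05·180 + 0.5·150 = 223
CE = (223)² = 49729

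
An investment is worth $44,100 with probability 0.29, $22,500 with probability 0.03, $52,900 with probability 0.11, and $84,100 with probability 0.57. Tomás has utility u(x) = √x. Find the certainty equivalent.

E[u] = 0.29·√44100 + 0.03·√22500 + 0.11·√52900 + 0.57·√84100 = 0.29·210 + 0.03·150 + 0.11·230 + 0.57·290 = 256
CE = (256)² = 65536

$65,536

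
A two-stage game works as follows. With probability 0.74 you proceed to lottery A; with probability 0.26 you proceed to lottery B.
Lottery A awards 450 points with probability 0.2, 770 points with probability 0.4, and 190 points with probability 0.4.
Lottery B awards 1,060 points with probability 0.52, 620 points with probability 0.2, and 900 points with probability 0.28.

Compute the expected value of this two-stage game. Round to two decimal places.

591.83 points

EV(A) = 0.2 × 450 + 0.4 × 770 + 0.4 × 190 = 90 + 308 + 76 = 474
EV(B) = 0.52 × 1060 + 0.2 × 620 + 0.28 × 900 = 551.2 + 124 + 252 = 927.2
Overall = 0.74 × 474 + 0.26 × 927.2 = 350.76 + 241.072 = 591.832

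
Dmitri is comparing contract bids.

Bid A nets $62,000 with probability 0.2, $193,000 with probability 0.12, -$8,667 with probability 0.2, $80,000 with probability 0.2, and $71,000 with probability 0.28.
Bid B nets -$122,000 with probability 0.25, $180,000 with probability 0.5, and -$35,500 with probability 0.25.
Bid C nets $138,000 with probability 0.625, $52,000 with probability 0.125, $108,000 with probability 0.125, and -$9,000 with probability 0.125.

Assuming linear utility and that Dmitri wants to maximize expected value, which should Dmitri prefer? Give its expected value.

Bid A = 0.2 × 62000 + 0.12 × 193000 + 0.2 × (-8667) + 0.2 × 80000 + 0.28 × 71000 = 12400 + 23160 − 1733.4 + 16000 + 19880 = 69706.6
Bid B = 0.25 × (-122000) + 0.5 × 180000 + 0.25 × (-35500) = -30500 + 90000 − 8875 = 50625
Bid C = 0.625 × 138000 + 0.125 × 52000 + 0.125 × 108000 + 0.125 × (-9000) = 86250 + 6500 + 13500 − 1125 = 105125

Bid C ($105,125)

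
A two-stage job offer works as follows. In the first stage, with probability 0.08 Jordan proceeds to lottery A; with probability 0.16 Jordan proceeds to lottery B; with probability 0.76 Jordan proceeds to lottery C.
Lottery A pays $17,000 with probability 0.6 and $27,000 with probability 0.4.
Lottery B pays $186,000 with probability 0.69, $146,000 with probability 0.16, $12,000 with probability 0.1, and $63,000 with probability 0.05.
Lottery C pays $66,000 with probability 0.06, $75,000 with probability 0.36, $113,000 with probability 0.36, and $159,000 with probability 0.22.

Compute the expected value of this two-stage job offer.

$107,679.20

EV(A) = 0.6 × 17000 + 0.4 × 27000 = 10200 + 10800 = 21000
EV(B) = 0.69 × 186000 + 0.16 × 146000 + 0.1 × 12000 + 0.05 × 63000 = 128340 + 23360 + 1200 + 3150 = 156050
EV(C) = 0.06 × 66000 + 0.36 × 75000 + 0.36 × 113000 + 0.22 × 159000 = 3960 + 27000 + 40680 + 34980 = 106620
Overall = 0.08 × 21000 + 0.16 × 156050 + 0.76 × 106620 = 1680 + 24968 + 81031.2 = 107679.2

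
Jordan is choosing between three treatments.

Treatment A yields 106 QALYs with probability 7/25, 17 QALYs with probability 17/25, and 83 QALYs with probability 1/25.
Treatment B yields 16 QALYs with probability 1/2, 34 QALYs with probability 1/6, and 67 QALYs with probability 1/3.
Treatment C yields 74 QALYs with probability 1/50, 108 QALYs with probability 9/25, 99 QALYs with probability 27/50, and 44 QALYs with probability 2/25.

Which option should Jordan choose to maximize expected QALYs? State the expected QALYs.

Treatment A = 7/25 × 106 + 17/25 × 17 + 1/25 × 83 = 29.68 + 11.56 + 3.32 = 44.56
Treatment B = 1/2 × 16 + 1/6 × 34 + 1/3 × 67 = 8 + 5.6667 + 22.3333 = 36
Treatment C = 1/50 × 74 + 9/25 × 108 + 27/50 × 99 + 2/25 × 44 = 1.48 + 38.88 + 53.46 + 3.52 = 97.34

Treatment C (97.34 QALYs)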